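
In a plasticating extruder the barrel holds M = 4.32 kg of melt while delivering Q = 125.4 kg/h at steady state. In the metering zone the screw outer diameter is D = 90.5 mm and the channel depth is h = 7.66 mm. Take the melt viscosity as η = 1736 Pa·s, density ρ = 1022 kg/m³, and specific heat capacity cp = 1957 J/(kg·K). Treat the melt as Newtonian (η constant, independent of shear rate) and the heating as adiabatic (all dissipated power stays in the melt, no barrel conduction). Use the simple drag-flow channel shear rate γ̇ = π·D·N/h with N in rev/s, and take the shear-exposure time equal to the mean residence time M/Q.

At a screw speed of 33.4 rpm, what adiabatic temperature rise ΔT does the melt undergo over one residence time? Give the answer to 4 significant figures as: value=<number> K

value=45.95 K

Convert throughput: Q = 125.4 kg/h = 125.4/3600 = 0.0348333 kg/s
t_res = M / Q_s = 4.32 / 0.0348333 = 124.019 s
Convert to SI: D = 0.0905 m, h = 0.00766 m, N = 33.4/60 = 0.556667 rev/s
Shear rate: γ̇ = πDN/h = π·0.0905·0.556667/0.00766 = 20.6616 s⁻¹
ΔT = η·γ̇²·t_res / (ρ·cp) = 1736 · (20.6616)² · 124.019 / (1022 · 1957) = 45.9543 K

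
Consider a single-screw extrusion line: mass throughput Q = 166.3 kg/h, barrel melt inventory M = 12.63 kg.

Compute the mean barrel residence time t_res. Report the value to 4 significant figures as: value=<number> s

value=273.4 s

Convert throughput: Q = 166.3 kg/h = 166.3/3600 = 0.0461944 kg/s
Mean residence time: t_res = M/Q_s = 12.63 kg / 0.0461944 kg/s = 273.41 s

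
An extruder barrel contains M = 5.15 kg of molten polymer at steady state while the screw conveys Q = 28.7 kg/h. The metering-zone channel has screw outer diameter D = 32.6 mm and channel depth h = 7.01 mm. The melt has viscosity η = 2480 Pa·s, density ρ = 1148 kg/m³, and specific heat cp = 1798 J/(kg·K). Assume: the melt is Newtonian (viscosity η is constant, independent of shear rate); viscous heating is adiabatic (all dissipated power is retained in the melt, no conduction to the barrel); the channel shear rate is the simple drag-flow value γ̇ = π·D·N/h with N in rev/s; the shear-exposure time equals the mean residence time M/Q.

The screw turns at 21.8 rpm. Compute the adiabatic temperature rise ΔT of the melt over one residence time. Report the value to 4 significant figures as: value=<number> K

value=21.87 K

Convert throughput: Q = 28.7 kg/h = 28.7/3600 = 0.00797222 kg/s
Mean residence time: t_res = M/Q_s = 5.15 kg / 0.00797222 kg/s = 645.993 s
D = 32.6 mm = 0.0326 m;  h = 7.01 mm = 0.00701 m;  N = 21.8 rpm / 60 = 0.363333 rev/s
γ̇ = π D N / h = (π)(0.0326)(0.363333) / 0.00701 = 5.30829 s⁻¹
ΔT = η·γ̇²·t_res / (ρ·cp) = 2480 · (5.30829)² · 645.993 / (1148 · 1798) = 21.8704 K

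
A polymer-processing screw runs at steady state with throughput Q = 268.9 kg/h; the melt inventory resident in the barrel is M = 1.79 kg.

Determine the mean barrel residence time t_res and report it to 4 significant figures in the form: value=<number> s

Convert throughput: Q = 268.9 kg/h = 268.9/3600 = 0.0746944 kg/s
t_res = M / Q_s = 1.79 / 0.0746944 = 23.9643 s

value=23.96 s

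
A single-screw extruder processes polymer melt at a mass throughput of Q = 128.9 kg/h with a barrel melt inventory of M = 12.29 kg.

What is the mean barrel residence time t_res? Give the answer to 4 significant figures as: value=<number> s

Convert throughput: Q = 128.9 kg/h = 128.9/3600 = 0.0358056 kg/s
t_res = M / Q_s = 12.29 ÷ 0.0358056 = 343.243 s

value=343.2 s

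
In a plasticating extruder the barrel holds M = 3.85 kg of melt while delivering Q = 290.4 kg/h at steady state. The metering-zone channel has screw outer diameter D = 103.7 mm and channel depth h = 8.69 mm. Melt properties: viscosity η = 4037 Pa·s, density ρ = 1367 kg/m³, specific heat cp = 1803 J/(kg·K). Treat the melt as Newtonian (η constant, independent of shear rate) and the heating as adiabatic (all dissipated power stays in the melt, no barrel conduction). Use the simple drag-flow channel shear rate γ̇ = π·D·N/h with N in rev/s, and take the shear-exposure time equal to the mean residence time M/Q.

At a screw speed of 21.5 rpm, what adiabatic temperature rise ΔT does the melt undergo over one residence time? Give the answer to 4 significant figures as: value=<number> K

Convert throughput: Q = 290.4 kg/h = 290.4/3600 = 0.0806667 kg/s
t_res = M / Q_s = 3.85 ÷ 0.0806667 = 47.7273 s
Convert to SI: D = 0.1037 m, h = 0.00869 m, N = 21.5/60 = 0.358333 rev/s
γ̇ = π D N / h = (π)(0.1037)(0.358333) / 0.00869 = 13.4337 s⁻¹
ΔT = η·γ̇²·t_res/(ρ·cp) = [4037 × 13.4337² × 47.7273] / [1367 × 1803] = 14.1076 K

value=14.11 K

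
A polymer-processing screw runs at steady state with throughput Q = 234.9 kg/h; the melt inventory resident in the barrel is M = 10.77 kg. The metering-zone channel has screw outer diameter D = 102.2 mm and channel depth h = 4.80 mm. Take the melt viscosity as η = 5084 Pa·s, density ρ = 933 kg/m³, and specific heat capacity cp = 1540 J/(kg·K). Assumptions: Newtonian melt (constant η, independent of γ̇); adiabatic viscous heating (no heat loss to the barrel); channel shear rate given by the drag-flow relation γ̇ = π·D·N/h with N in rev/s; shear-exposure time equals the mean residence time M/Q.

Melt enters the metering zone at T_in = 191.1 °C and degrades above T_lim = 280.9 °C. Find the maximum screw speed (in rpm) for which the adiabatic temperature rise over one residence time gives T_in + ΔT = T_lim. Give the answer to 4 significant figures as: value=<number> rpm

value=11.12 rpm

Convert throughput: Q = 234.9 kg/h = 234.9/3600 = 0.06525 kg/s
t_res = M / Q_s = 10.77 / 0.06525 = 165.057 s
Geometry in SI: D = 102.2 mm → 0.1022 m, h = 4.80 mm → 0.0048 m
ΔT_a = T_lim − T_in = 280.9 − 191.1 = 89.8 K
γ̇_max² = ΔT_a·ρ·cp/(η·t_res) = 89.8·933·1540/(5084·165.057) = 153.758 s⁻²
γ̇_max = √153.758 = 12.3999 s⁻¹
N_max = γ̇_max·h / (π·D) = 12.3999 · 0.0048 / (π · 0.1022) = 0.185379 rev/s = 11.1227 rpm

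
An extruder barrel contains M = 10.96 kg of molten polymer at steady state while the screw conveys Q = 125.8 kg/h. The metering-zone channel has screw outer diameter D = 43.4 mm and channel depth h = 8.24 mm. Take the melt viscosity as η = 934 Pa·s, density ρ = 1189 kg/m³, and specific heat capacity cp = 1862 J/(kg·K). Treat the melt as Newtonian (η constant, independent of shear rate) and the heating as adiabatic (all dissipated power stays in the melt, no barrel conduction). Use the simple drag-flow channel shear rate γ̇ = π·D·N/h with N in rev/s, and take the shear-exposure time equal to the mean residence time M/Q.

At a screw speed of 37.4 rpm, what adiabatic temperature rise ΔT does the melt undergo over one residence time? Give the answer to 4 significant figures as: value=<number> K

value=14.08 K

Q_s = Q / 3600 = 125.8 / 3600 = 0.0349444 kg/s
Mean residence time: t_res = M/Q_s = 10.96 kg / 0.0349444 kg/s = 313.641 s
Geometry in metres: D = 43.4 mm → 0.0434 m, h = 8.24 mm → 0.00824 m; screw speed N = 37.4 rpm = 0.623333 rev/s
Shear rate: γ̇ = πDN/h = π·0.0434·0.623333/0.00824 = 10.3141 s⁻¹
Adiabatic rise: ΔT = η γ̇² t_res / (ρ cp) = 934·(10.3141)²·313.641 / (1189·1862) = 14.0761 K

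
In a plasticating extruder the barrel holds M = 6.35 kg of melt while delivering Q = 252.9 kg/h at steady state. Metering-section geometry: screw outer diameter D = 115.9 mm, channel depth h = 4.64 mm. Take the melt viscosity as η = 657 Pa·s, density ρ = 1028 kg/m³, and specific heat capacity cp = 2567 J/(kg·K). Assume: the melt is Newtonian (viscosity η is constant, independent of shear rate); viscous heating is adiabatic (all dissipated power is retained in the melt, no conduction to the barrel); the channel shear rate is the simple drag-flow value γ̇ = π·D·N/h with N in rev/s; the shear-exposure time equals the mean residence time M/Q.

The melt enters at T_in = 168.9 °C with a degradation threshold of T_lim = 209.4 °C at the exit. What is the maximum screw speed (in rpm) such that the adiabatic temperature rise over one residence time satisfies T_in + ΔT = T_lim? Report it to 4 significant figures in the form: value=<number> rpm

value=32.44 rpm

Convert throughput: Q = 252.9 kg/h = 252.9/3600 = 0.07025 kg/s
t_res = M / Q_s = 6.35 ÷ 0.07025 = 90.3915 s
Geometry in SI: D = 115.9 mm → 0.1159 m, h = 4.64 mm → 0.00464 m
Allowable rise: ΔT_a = T_lim − T_in = 209.4 − 168.9 = 40.5 K
γ̇_max² = ΔT_a·ρ·cp / (η·t_res) = [40.5 × 1028 × 2567] / [657 × 90.3915] = 1799.62 s⁻²
Take the square root: γ̇_max = √(1799.62) = 42.4219 s⁻¹
Solve γ̇ = πDN/h for N: N_max = γ̇_max·h/(π·D) = 42.4219 × 0.00464 / (π × 0.1159) = 0.540599 rev/s = 32.4359 rpm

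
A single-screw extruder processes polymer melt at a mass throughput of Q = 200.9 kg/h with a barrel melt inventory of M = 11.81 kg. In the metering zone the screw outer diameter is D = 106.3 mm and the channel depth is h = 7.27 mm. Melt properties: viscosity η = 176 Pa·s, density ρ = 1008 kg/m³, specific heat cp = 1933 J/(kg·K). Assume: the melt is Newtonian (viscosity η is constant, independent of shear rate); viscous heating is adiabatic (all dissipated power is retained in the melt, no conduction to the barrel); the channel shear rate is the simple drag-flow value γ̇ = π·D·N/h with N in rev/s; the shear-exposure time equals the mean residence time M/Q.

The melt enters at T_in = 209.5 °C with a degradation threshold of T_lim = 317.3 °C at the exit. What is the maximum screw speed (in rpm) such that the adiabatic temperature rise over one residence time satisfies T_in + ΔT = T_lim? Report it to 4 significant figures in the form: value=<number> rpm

value=98.09 rpm

Convert throughput: Q = 200.9 kg/h = 200.9/3600 = 0.0558056 kg/s
Mean residence time: t_res = M/Q_s = 11.81 kg / 0.0558056 kg/s = 211.628 s
Convert to metres: D = 0.1063 m, h = 0.00727 m
Allowable rise: ΔT_a = T_lim − T_in = 317.3 − 209.5 = 107.8 K
γ̇_max² = ΔT_a·ρ·cp / (η·t_res) = [107.8 × 1008 × 1933] / [176 × 211.628] = 5639.31 s⁻²
Take the square root: γ̇_max = √(5639.31) = 75.0953 s⁻¹
Solve γ̇ = πDN/h for N: N_max = γ̇_max·h/(π·D) = 75.0953 × 0.00727 / (π × 0.1063) = 1.6348 rev/s = 98.0879 rpm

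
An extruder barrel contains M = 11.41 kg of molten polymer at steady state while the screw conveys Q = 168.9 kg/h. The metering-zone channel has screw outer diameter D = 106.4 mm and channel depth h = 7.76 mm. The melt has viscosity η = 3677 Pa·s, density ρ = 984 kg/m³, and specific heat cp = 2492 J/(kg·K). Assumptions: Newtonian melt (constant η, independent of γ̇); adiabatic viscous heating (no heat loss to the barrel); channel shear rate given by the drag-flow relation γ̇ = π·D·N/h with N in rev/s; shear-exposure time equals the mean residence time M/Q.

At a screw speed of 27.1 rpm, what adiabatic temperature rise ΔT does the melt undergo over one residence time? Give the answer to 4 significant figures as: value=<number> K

value=138.0 K

Throughput in SI: Q_s = 168.9 kg/h ÷ 3600 s/h = 0.0469167 kg/s
t_res = M / Q_s = 11.41 / 0.0469167 = 243.197 s
D = 106.4 mm = 0.1064 m;  h = 7.76 mm = 0.00776 m;  N = 27.1 rpm / 60 = 0.451667 rev/s
Shear rate: γ̇ = πDN/h = π·0.1064·0.451667/0.00776 = 19.4557 s⁻¹
Adiabatic rise: ΔT = η γ̇² t_res / (ρ cp) = 3677·(19.4557)²·243.197 / (984·2492) = 138.04 K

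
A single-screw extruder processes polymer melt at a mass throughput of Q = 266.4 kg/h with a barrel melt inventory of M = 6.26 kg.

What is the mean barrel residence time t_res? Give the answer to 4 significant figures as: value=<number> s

Throughput in SI: Q_s = 266.4 kg/h ÷ 3600 s/h = 0.074 kg/s
t_res = M / Q_s = 6.26 ÷ 0.074 = 84.5946 s

value=84.59 s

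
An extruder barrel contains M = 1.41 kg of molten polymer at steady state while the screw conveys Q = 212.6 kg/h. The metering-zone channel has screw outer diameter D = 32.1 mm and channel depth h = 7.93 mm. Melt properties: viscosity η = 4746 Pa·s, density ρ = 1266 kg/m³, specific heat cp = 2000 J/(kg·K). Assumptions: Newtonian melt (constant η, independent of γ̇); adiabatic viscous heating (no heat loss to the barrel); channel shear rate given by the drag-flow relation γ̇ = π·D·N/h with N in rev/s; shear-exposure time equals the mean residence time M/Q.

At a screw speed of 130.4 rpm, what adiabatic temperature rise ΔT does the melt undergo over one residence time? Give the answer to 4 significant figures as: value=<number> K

Convert throughput: Q = 212.6 kg/h = 212.6/3600 = 0.0590556 kg/s
Mean residence time: t_res = M/Q_s = 1.41 kg / 0.0590556 kg/s = 23.8758 s
D = 32.1 mm = 0.0321 m;  h = 7.93 mm = 0.00793 m;  N = 130.4 rpm / 60 = 2.17333 rev/s
Shear rate: γ̇ = πDN/h = π·0.0321·2.17333/0.00793 = 27.6381 s⁻¹
ΔT = η·γ̇²·t_res / (ρ·cp) = 4746 · (27.6381)² · 23.8758 / (1266 · 2000) = 34.1852 K

value=34.19 K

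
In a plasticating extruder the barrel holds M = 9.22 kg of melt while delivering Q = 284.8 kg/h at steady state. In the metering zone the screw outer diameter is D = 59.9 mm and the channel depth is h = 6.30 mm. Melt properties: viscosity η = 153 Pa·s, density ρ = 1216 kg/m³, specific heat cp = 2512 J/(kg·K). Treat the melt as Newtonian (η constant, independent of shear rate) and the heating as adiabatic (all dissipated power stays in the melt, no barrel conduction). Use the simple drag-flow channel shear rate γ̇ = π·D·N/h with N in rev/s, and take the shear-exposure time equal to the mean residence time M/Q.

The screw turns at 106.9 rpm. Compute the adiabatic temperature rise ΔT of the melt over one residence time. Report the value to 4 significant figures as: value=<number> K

value=16.53 K

Q_s = Q / 3600 = 284.8 / 3600 = 0.0791111 kg/s
t_res = M / Q_s = 9.22 / 0.0791111 = 116.545 s
Convert to SI: D = 0.0599 m, h = 0.0063 m, N = 106.9/60 = 1.78167 rev/s
γ̇ = π·D·N / h = π · 0.0599 · 1.78167 / 0.0063 = 53.2185 s⁻¹
Adiabatic rise: ΔT = η γ̇² t_res / (ρ cp) = 153·(53.2185)²·116.545 / (1216·2512) = 16.5332 K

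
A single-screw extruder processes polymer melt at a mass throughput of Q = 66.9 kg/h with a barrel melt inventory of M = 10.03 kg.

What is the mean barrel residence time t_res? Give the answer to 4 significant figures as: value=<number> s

Convert throughput: Q = 66.9 kg/h = 66.9/3600 = 0.0185833 kg/s
t_res = M / Q_s = 10.03 ÷ 0.0185833 = 539.731 s

value=539.7 s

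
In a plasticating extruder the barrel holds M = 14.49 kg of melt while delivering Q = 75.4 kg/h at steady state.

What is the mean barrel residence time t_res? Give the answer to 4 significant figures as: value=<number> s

value=691.8 s

Convert throughput: Q = 75.4 kg/h = 75.4/3600 = 0.0209444 kg/s
Mean residence time: t_res = M/Q_s = 14.49 kg / 0.0209444 kg/s = 691.83 s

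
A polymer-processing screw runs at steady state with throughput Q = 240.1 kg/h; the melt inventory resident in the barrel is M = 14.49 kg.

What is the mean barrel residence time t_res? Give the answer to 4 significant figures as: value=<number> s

value=217.3 s

Convert throughput: Q = 240.1 kg/h = 240.1/3600 = 0.0666944 kg/s
t_res = M / Q_s = 14.49 ÷ 0.0666944 = 217.259 s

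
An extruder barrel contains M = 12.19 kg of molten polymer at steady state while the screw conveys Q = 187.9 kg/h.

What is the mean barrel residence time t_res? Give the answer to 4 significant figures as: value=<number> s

value=233.5 s

Convert throughput: Q = 187.9 kg/h = 187.9/3600 = 0.0521944 kg/s
Mean residence time: t_res = M/Q_s = 12.19 kg / 0.0521944 kg/s = 233.55 s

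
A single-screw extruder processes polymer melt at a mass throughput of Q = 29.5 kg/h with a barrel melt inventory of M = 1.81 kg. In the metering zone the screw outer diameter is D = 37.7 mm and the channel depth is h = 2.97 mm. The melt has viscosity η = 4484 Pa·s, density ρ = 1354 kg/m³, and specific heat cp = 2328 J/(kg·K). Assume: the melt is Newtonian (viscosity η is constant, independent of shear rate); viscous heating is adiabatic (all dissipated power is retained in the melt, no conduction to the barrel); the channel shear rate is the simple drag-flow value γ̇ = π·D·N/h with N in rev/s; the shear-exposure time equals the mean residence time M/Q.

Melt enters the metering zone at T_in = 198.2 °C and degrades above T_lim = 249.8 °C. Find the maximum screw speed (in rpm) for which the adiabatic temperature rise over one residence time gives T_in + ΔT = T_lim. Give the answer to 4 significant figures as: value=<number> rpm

Throughput in SI: Q_s = 29.5 kg/h ÷ 3600 s/h = 0.00819444 kg/s
t_res = M / Q_s = 1.81 ÷ 0.00819444 = 220.881 s
D = 37.7 mm = 0.0377 m;  h = 2.97 mm = 0.00297 m
ΔT_a = T_lim − T_in = 249.8 − 198.2 = 51.6 K
γ̇_max² = ΔT_a·ρ·cp / (η·t_res) = [51.6 × 1354 × 2328] / [4484 × 220.881] = 164.22 s⁻²
γ̇_max = sqrt(164.22) = 12.8148 s⁻¹
N_max = γ̇_max·h / (π·D) = 12.8148 · 0.00297 / (π · 0.0377) = 0.32135 rev/s = 19.281 rpm

value=19.28 rpm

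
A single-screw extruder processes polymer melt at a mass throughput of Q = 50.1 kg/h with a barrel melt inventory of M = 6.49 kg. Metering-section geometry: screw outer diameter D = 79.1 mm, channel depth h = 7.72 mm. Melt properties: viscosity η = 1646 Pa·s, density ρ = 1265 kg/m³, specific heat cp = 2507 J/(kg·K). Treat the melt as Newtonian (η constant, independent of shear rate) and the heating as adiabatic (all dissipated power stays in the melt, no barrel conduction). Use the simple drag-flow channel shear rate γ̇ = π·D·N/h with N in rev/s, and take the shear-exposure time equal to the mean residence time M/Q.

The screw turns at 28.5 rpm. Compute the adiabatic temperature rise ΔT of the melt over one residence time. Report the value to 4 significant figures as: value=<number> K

value=56.58 K

Q_s = Q / 3600 = 50.1 / 3600 = 0.0139167 kg/s
t_res = M / Q_s = 6.49 ÷ 0.0139167 = 466.347 s
Geometry in metres: D = 79.1 mm → 0.0791 m, h = 7.72 mm → 0.00772 m; screw speed N = 28.5 rpm = 0.475 rev/s
γ̇ = π·D·N / h = π · 0.0791 · 0.475 / 0.00772 = 15.2898 s⁻¹
Adiabatic rise: ΔT = η γ̇² t_res / (ρ cp) = 1646·(15.2898)²·466.347 / (1265·2507) = 56.5848 K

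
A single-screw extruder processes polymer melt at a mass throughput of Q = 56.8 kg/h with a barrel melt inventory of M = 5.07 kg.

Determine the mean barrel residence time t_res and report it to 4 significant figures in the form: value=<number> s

value=321.3 s

Throughput in SI: Q_s = 56.8 kg/h ÷ 3600 s/h = 0.0157778 kg/s
t_res = M / Q_s = 5.07 / 0.0157778 = 321.338 s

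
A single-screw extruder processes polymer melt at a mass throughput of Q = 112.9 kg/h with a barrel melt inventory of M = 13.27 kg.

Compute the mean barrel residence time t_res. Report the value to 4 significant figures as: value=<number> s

Throughput in SI: Q_s = 112.9 kg/h ÷ 3600 s/h = 0.0313611 kg/s
t_res = M / Q_s = 13.27 / 0.0313611 = 423.136 s

value=423.1 s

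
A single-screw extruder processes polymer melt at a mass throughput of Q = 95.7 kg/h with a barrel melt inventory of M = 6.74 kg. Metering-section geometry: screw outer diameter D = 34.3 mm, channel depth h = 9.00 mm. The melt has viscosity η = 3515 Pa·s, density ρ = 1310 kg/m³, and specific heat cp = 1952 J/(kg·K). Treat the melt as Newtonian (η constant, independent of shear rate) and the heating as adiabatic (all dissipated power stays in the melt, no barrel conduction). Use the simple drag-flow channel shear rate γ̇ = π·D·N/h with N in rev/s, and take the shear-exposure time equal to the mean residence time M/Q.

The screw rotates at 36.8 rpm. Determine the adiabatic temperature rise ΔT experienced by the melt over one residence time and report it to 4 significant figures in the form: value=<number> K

Throughput in SI: Q_s = 95.7 kg/h ÷ 3600 s/h = 0.0265833 kg/s
t_res = M / Q_s = 6.74 / 0.0265833 = 253.542 s
Convert to SI: D = 0.0343 m, h = 0.009 m, N = 36.8/60 = 0.613333 rev/s
γ̇ = π D N / h = (π)(0.0343)(0.613333) / 0.009 = 7.34341 s⁻¹
ΔT = η·γ̇²·t_res / (ρ·cp) = 3515 · (7.34341)² · 253.542 / (1310 · 1952) = 18.7941 K

value=18.79 K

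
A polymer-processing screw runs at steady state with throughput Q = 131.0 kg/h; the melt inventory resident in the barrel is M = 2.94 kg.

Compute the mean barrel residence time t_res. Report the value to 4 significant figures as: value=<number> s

Throughput in SI: Q_s = 131.0 kg/h ÷ 3600 s/h = 0.0363889 kg/s
t_res = M / Q_s = 2.94 ÷ 0.0363889 = 80.7939 s

value=80.79 s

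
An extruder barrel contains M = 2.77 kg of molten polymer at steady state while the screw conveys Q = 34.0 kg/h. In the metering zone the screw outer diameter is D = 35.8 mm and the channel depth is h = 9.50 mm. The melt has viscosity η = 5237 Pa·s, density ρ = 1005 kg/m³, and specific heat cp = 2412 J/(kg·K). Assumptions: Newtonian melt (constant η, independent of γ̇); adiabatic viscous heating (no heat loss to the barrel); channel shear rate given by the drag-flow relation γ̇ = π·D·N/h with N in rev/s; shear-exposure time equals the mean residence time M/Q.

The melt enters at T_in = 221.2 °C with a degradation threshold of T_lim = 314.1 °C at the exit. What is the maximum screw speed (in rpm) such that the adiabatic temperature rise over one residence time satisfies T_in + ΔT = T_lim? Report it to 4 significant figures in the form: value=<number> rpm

value=61.37 rpm

Throughput in SI: Q_s = 34.0 kg/h ÷ 3600 s/h = 0.00944444 kg/s
t_res = M / Q_s = 2.77 / 0.00944444 = 293.294 s
Convert to metres: D = 0.0358 m, h = 0.0095 m
ΔT_a = T_lim − T_in = 314.1 °C − 221.2 °C = 92.9 K
Invert ΔT = ηγ̇²t_res/(ρcp) for γ̇: γ̇_max² = ΔT_a ρ cp / (η t_res) = 92.9·1005·2412 / (5237·293.294) = 146.613 s⁻²
γ̇_max = √146.613 = 12.1084 s⁻¹
N_max = γ̇_max h / (πD) = 12.1084·0.0095/(π·0.0358) = 1.02277 rev/s → ×60 = 61.3661 rpm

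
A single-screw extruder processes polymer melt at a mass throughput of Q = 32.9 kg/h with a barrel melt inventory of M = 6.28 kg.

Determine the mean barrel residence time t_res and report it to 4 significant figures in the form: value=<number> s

value=687.2 s

Throughput in SI: Q_s = 32.9 kg/h ÷ 3600 s/h = 0.00913889 kg/s
t_res = M / Q_s = 6.28 / 0.00913889 = 687.173 s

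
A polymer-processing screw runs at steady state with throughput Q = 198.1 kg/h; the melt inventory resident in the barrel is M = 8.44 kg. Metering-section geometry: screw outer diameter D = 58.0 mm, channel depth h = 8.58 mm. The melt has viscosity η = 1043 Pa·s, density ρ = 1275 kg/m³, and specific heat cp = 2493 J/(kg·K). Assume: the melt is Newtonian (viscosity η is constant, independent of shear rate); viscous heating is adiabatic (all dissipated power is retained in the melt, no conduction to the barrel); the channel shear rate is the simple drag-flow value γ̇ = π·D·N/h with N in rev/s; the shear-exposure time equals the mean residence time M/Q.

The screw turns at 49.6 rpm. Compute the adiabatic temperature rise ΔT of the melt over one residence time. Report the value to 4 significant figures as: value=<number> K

value=15.51 K

Q_s = Q / 3600 = 198.1 / 3600 = 0.0550278 kg/s
t_res = M / Q_s = 8.44 / 0.0550278 = 153.377 s
Geometry in metres: D = 58.0 mm → 0.058 m, h = 8.58 mm → 0.00858 m; screw speed N = 49.6 rpm = 0.826667 rev/s
γ̇ = π D N / h = (π)(0.058)(0.826667) / 0.00858 = 17.5558 s⁻¹
ΔT = η·γ̇²·t_res/(ρ·cp) = [1043 × 17.5558² × 153.377] / [1275 × 2493] = 15.5115 K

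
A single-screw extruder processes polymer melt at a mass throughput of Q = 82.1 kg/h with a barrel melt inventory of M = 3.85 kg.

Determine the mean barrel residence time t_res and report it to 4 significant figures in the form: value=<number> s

Throughput in SI: Q_s = 82.1 kg/h ÷ 3600 s/h = 0.0228056 kg/s
Mean residence time: t_res = M/Q_s = 3.85 kg / 0.0228056 kg/s = 168.819 s

value=168.8 s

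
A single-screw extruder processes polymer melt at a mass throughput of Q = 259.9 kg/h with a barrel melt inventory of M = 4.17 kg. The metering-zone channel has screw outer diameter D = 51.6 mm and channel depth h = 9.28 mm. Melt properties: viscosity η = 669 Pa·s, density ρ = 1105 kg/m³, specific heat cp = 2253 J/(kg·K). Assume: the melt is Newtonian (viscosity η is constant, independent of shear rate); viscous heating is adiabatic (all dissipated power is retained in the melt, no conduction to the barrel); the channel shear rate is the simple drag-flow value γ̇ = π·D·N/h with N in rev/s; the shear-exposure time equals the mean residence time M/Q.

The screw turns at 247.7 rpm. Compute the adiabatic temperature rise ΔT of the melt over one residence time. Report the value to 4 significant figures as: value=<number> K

value=80.72 K

Q_s = Q / 3600 = 259.9 / 3600 = 0.0721944 kg/s
Mean residence time: t_res = M/Q_s = 4.17 kg / 0.0721944 kg/s = 57.7607 s
D = 51.6 mm = 0.0516 m;  h = 9.28 mm = 0.00928 m;  N = 247.7 rpm / 60 = 4.12833 rev/s
Shear rate: γ̇ = πDN/h = π·0.0516·4.12833/0.00928 = 72.1151 s⁻¹
Adiabatic rise: ΔT = η γ̇² t_res / (ρ cp) = 669·(72.1151)²·57.7607 / (1105·2253) = 80.7212 K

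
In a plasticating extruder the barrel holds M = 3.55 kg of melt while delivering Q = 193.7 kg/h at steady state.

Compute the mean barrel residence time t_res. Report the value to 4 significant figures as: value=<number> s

Q_s = Q / 3600 = 193.7 / 3600 = 0.0538056 kg/s
t_res = M / Q_s = 3.55 ÷ 0.0538056 = 65.9783 s

value=65.98 s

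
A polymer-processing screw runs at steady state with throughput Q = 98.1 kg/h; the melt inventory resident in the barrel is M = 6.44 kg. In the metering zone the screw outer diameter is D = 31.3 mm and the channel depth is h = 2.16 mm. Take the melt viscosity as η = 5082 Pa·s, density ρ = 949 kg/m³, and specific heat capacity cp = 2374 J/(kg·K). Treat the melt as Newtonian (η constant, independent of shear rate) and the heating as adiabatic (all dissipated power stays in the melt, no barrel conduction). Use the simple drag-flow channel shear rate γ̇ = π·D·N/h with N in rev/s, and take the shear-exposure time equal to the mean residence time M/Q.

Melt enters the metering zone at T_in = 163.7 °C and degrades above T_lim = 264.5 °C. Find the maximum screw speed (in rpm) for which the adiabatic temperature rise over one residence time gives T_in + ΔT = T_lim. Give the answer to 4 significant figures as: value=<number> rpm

value=18.12 rpm

Q_s = Q / 3600 = 98.1 / 3600 = 0.02725 kg/s
t_res = M / Q_s = 6.44 / 0.02725 = 236.33 s
D = 31.3 mm = 0.0313 m;  h = 2.16 mm = 0.00216 m
ΔT_a = T_lim − T_in = 264.5 − 163.7 = 100.8 K
γ̇_max² = ΔT_a·ρ·cp / (η·t_res) = [100.8 × 949 × 2374] / [5082 × 236.33] = 189.083 s⁻²
γ̇_max = √189.083 = 13.7508 s⁻¹
Solve γ̇ = πDN/h for N: N_max = γ̇_max·h/(π·D) = 13.7508 × 0.00216 / (π × 0.0313) = 0.302055 rev/s = 18.1233 rpm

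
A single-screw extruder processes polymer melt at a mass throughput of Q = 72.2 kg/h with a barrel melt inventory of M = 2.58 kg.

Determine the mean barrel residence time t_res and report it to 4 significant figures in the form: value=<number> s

Q_s = Q / 3600 = 72.2 / 3600 = 0.0200556 kg/s
Mean residence time: t_res = M/Q_s = 2.58 kg / 0.0200556 kg/s = 128.643 s

value=128.6 s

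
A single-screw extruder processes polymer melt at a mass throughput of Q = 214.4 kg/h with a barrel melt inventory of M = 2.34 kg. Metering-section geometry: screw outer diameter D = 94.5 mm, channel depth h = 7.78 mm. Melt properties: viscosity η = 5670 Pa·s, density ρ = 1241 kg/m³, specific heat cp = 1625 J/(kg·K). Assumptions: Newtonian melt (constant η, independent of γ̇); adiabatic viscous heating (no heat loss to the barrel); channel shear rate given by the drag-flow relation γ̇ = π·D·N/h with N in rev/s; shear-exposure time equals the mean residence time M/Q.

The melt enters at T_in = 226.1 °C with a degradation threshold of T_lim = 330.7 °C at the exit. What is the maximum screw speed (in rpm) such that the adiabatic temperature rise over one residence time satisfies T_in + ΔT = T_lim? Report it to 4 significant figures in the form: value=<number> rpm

Convert throughput: Q = 214.4 kg/h = 214.4/3600 = 0.0595556 kg/s
t_res = M / Q_s = 2.34 ÷ 0.0595556 = 39.291 s
Convert to metres: D = 0.0945 m, h = 0.00778 m
ΔT_a = T_lim − T_in = 330.7 − 226.1 = 104.6 K
Invert ΔT = ηγ̇²t_res/(ρcp) for γ̇: γ̇_max² = ΔT_a ρ cp / (η t_res) = 104.6·1241·1625 / (5670·39.291) = 946.848 s⁻²
γ̇_max = sqrt(946.848) = 30.7709 s⁻¹
N_max = γ̇_max h / (πD) = 30.7709·0.00778/(π·0.0945) = 0.806377 rev/s → ×60 = 48.3826 rpm

value=48.38 rpm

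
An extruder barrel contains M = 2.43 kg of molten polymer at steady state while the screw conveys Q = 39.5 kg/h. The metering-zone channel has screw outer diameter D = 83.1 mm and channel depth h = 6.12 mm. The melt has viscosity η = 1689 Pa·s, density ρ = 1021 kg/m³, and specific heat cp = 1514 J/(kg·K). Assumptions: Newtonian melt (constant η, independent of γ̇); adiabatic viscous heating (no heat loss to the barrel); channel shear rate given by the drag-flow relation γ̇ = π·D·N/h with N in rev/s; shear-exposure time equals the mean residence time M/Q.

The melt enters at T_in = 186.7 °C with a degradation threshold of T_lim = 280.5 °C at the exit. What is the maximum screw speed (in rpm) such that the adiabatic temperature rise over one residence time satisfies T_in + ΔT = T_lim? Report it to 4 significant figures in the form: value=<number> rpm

value=27.69 rpm

Q_s = Q / 3600 = 39.5 / 3600 = 0.0109722 kg/s
t_res = M / Q_s = 2.43 ÷ 0.0109722 = 221.468 s
Geometry in SI: D = 83.1 mm → 0.0831 m, h = 6.12 mm → 0.00612 m
Allowable rise: ΔT_a = T_lim − T_in = 280.5 − 186.7 = 93.8 K
γ̇_max² = ΔT_a·ρ·cp / (η·t_res) = [93.8 × 1021 × 1514] / [1689 × 221.468] = 387.626 s⁻²
γ̇_max = √387.626 = 19.6882 s⁻¹
N_max = γ̇_max h / (πD) = 19.6882·0.00612/(π·0.0831) = 0.461538 rev/s → ×60 = 27.6923 rpm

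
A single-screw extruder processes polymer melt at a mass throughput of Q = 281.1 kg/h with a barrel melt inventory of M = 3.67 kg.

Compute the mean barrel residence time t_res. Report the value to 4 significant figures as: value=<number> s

value=47.00 s

Convert throughput: Q = 281.1 kg/h = 281.1/3600 = 0.0780833 kg/s
t_res = M / Q_s = 3.67 ÷ 0.0780833 = 47.0011 s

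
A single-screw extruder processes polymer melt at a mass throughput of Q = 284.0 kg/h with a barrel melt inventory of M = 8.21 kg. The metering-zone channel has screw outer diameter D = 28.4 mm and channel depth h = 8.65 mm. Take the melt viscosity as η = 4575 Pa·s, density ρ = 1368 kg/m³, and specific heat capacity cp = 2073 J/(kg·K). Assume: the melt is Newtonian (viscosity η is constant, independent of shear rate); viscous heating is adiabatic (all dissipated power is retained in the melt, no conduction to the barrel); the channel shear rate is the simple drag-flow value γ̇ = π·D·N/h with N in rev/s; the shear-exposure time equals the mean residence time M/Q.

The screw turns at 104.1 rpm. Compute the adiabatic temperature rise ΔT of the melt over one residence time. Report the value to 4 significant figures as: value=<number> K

value=53.77 K

Throughput in SI: Q_s = 284.0 kg/h ÷ 3600 s/h = 0.0788889 kg/s
Mean residence time: t_res = M/Q_s = 8.21 kg / 0.0788889 kg/s = 104.07 s
Convert to SI: D = 0.0284 m, h = 0.00865 m, N = 104.1/60 = 1.735 rev/s
γ̇ = π·D·N / h = π · 0.0284 · 1.735 / 0.00865 = 17.8958 s⁻¹
ΔT = η·γ̇²·t_res/(ρ·cp) = [4575 × 17.8958² × 104.07] / [1368 × 2073] = 53.7695 K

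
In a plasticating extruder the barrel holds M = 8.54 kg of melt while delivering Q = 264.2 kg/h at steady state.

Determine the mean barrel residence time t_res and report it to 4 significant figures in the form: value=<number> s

value=116.4 s

Q_s = Q / 3600 = 264.2 / 3600 = 0.0733889 kg/s
t_res = M / Q_s = 8.54 / 0.0733889 = 116.366 s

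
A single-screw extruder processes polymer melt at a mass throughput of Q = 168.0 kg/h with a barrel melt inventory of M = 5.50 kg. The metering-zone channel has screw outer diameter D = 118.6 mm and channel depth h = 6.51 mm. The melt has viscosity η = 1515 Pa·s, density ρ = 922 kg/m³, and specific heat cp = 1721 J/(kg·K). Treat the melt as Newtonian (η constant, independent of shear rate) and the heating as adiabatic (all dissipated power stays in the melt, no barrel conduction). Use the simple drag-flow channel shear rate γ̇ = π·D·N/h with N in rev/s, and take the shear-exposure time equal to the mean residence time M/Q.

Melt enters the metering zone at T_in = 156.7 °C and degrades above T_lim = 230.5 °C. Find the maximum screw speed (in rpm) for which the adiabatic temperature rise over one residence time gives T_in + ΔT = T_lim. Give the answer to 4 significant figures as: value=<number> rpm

value=26.85 rpm

Q_s = Q / 3600 = 168.0 / 3600 = 0.0466667 kg/s
t_res = M / Q_s = 5.50 / 0.0466667 = 117.857 s
Geometry in SI: D = 118.6 mm → 0.1186 m, h = 6.51 mm → 0.00651 m
Allowable rise: ΔT_a = T_lim − T_in = 230.5 − 156.7 = 73.8 K
γ̇_max² = ΔT_a·ρ·cp/(η·t_res) = 73.8·922·1721/(1515·117.857) = 655.843 s⁻²
γ̇_max = sqrt(655.843) = 25.6094 s⁻¹
Solve γ̇ = πDN/h for N: N_max = γ̇_max·h/(π·D) = 25.6094 × 0.00651 / (π × 0.1186) = 0.447452 rev/s = 26.8471 rpm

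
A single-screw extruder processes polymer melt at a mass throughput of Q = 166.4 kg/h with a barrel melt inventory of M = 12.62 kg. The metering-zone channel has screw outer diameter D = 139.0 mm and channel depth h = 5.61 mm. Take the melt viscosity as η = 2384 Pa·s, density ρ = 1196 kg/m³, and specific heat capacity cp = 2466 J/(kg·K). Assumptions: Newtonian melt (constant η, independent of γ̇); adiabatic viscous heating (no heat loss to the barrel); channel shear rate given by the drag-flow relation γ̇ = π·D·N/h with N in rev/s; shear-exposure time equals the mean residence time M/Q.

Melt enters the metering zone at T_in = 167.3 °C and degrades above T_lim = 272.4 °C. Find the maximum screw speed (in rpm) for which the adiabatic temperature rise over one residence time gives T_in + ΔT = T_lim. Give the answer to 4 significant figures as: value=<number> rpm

Throughput in SI: Q_s = 166.4 kg/h ÷ 3600 s/h = 0.0462222 kg/s
Mean residence time: t_res = M/Q_s = 12.62 kg / 0.0462222 kg/s = 273.029 s
Geometry in SI: D = 139.0 mm → 0.139 m, h = 5.61 mm → 0.00561 m
ΔT_a = T_lim − T_in = 272.4 °C − 167.3 °C = 105.1 K
γ̇_max² = ΔT_a·ρ·cp / (η·t_res) = [105.1 × 1196 × 2466] / [2384 × 273.029] = 476.225 s⁻²
γ̇_max = sqrt(476.225) = 21.8226 s⁻¹
Solve γ̇ = πDN/h for N: N_max = γ̇_max·h/(π·D) = 21.8226 × 0.00561 / (π × 0.139) = 0.280352 rev/s = 16.8211 rpm

value=16.82 rpm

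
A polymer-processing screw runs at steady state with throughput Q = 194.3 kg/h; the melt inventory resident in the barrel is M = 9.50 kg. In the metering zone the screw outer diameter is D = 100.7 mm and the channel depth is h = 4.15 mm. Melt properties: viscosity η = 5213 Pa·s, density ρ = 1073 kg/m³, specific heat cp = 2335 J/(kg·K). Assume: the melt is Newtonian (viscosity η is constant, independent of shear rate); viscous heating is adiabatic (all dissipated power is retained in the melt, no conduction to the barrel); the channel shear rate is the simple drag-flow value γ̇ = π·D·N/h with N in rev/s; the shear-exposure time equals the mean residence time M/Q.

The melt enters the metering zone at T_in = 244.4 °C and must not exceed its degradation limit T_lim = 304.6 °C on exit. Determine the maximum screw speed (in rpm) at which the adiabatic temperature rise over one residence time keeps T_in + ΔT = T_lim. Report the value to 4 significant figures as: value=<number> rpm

value=10.09 rpm

Throughput in SI: Q_s = 194.3 kg/h ÷ 3600 s/h = 0.0539722 kg/s
t_res = M / Q_s = 9.50 ÷ 0.0539722 = 176.016 s
D = 100.7 mm = 0.1007 m;  h = 4.15 mm = 0.00415 m
Allowable rise: ΔT_a = T_lim − T_in = 304.6 − 244.4 = 60.2 K
γ̇_max² = ΔT_a·ρ·cp/(η·t_res) = 60.2·1073·2335/(5213·176.016) = 164.377 s⁻²
γ̇_max = sqrt(164.377) = 12.821 s⁻¹
N_max = γ̇_max h / (πD) = 12.821·0.00415/(π·0.1007) = 0.168186 rev/s → ×60 = 10.0912 rpm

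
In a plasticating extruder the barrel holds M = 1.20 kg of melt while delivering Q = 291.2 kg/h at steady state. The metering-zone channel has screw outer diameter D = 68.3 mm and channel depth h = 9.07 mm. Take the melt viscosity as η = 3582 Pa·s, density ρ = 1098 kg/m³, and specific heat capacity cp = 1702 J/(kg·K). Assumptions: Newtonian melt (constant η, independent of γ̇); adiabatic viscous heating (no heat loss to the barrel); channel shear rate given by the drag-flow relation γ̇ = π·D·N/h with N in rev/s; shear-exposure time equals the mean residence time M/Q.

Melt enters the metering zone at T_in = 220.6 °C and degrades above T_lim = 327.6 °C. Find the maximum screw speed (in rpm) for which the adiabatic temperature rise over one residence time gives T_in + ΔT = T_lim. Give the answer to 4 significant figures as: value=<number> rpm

Throughput in SI: Q_s = 291.2 kg/h ÷ 3600 s/h = 0.0808889 kg/s
t_res = M / Q_s = 1.20 / 0.0808889 = 14.8352 s
D = 68.3 mm = 0.0683 m;  h = 9.07 mm = 0.00907 m
ΔT_a = T_lim − T_in = 327.6 °C − 220.6 °C = 107 K
Invert ΔT = ηγ̇²t_res/(ρcp) for γ̇: γ̇_max² = ΔT_a ρ cp / (η t_res) = 107·1098·1702 / (3582·14.8352) = 3762.94 s⁻²
γ̇_max = √3762.94 = 61.3428 s⁻¹
N_max = γ̇_max h / (πD) = 61.3428·0.00907/(π·0.0683) = 2.59299 rev/s → ×60 = 155.579 rpm

value=155.6 rpm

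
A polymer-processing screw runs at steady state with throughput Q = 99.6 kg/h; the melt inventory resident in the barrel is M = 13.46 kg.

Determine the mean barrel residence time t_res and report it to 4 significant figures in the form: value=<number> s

value=486.5 s

Convert throughput: Q = 99.6 kg/h = 99.6/3600 = 0.0276667 kg/s
Mean residence time: t_res = M/Q_s = 13.46 kg / 0.0276667 kg/s = 486.506 s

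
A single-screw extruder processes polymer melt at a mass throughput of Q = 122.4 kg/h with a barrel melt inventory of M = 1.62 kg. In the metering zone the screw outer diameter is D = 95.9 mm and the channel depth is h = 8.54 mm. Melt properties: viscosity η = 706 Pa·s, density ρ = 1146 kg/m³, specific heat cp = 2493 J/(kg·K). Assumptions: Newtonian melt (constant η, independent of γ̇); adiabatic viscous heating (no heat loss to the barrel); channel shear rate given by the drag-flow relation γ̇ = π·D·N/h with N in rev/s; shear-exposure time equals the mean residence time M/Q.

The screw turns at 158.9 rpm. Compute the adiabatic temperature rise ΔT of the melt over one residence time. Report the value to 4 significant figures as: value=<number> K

value=102.8 K

Q_s = Q / 3600 = 122.4 / 3600 = 0.034 kg/s
t_res = M / Q_s = 1.62 ÷ 0.034 = 47.6471 s
Convert to SI: D = 0.0959 m, h = 0.00854 m, N = 158.9/60 = 2.64833 rev/s
γ̇ = π·D·N / h = π · 0.0959 · 2.64833 / 0.00854 = 93.4293 s⁻¹
Adiabatic rise: ΔT = η γ̇² t_res / (ρ cp) = 706·(93.4293)²·47.6471 / (1146·2493) = 102.778 K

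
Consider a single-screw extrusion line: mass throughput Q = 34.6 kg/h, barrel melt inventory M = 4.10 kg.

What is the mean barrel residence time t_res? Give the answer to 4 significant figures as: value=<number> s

value=426.6 s

Convert throughput: Q = 34.6 kg/h = 34.6/3600 = 0.00961111 kg/s
Mean residence time: t_res = M/Q_s = 4.10 kg / 0.00961111 kg/s = 426.59 s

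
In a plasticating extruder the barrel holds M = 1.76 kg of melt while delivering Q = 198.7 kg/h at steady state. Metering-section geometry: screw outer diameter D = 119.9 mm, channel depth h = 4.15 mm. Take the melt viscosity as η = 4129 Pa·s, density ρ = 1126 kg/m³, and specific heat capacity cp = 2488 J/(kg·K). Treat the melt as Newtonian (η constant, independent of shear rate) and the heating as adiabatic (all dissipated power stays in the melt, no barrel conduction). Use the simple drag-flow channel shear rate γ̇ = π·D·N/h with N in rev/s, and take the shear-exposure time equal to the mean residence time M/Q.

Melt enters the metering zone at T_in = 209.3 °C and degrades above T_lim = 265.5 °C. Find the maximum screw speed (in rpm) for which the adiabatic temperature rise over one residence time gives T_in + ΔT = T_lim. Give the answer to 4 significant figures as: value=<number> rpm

Q_s = Q / 3600 = 198.7 / 3600 = 0.0551944 kg/s
t_res = M / Q_s = 1.76 ÷ 0.0551944 = 31.8873 s
Geometry in SI: D = 119.9 mm → 0.1199 m, h = 4.15 mm → 0.00415 m
ΔT_a = T_lim − T_in = 265.5 °C − 209.3 °C = 56.2 K
Invert ΔT = ηγ̇²t_res/(ρcp) for γ̇: γ̇_max² = ΔT_a ρ cp / (η t_res) = 56.2·1126·2488 / (4129·31.8873) = 1195.81 s⁻²
γ̇_max = √1195.81 = 34.5805 s⁻¹
N_max = γ̇_max·h / (π·D) = 34.5805 · 0.00415 / (π · 0.1199) = 0.380987 rev/s = 22.8592 rpm

value=22.86 rpm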